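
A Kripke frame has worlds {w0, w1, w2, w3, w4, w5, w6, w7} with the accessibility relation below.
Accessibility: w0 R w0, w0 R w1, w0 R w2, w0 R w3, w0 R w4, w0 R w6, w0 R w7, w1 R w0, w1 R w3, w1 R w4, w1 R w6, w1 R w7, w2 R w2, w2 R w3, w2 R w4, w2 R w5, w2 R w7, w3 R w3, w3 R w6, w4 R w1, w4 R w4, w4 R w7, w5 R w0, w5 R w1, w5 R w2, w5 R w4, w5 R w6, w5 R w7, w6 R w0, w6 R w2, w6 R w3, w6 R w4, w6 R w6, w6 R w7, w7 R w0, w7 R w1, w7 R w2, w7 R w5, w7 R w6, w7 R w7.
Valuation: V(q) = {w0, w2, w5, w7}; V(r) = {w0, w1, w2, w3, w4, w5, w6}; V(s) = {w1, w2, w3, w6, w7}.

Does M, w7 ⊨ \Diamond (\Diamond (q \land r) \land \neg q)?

At w7: \Diamond (\Diamond (q \land r) \land \neg q) requires \Diamond (q \land r) \land \neg q at some successor in {w0, w1, w2, w5, w6, w7}.
  \Diamond (q \land r) \land \neg q holds at w1, so \Diamond (\Diamond (q \land r) \land \neg q) is true at w7.
    At w1: \Diamond (q \land r) is true, \neg q is true, so \Diamond (q \land r) \land \neg q is true.
      At w1: \Diamond (q \land r) requires q \land r at some successor in {w0, w3, w4, w6, w7}.
        q \land r holds at w0, so \Diamond (q \land r) is true at w1.

Yes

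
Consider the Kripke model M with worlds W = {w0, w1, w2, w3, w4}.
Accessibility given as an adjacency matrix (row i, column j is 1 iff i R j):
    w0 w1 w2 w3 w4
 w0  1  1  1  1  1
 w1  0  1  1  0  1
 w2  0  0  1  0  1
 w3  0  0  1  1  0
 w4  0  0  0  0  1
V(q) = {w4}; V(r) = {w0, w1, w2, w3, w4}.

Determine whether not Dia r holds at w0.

At w0: Dia r is true, so not Dia r is false.
  At w0: Dia r requires r at some successor in {w0, w1, w2, w3, w4}.
    r holds at w0, so Dia r is true at w0.

No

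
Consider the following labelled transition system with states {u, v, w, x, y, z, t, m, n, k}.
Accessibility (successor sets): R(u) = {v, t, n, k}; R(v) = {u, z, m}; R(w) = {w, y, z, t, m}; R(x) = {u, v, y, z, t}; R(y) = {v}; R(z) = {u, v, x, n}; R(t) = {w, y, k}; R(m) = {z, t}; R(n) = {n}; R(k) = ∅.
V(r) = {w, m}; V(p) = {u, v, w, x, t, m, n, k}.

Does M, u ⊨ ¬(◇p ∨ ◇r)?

No

At u: ◇p ∨ ◇r is true, so ¬(◇p ∨ ◇r) is false.
  At u: ◇p is true, ◇r is false, so ◇p ∨ ◇r is true.
    At u: ◇p requires p at some successor in {v, t, n, k}.
      p holds at v, so ◇p is true at u.
    At u: ◇r requires r at some successor in {v, t, n, k}.
      At v: r is false.
      At t: r is false.
      At n: r is false.
      At k: r is false.
    So ◇r is false at u.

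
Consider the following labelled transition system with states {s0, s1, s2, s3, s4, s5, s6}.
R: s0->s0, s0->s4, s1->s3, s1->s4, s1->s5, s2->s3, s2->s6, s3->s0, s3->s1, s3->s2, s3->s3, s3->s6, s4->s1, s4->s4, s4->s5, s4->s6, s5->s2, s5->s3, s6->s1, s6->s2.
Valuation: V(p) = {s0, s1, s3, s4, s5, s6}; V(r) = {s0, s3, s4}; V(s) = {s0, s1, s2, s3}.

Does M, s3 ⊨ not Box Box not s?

Recall that Box ψ holds at a world iff ψ holds at every accessible world, and Dia ψ holds iff ψ holds at some accessible world.
At s3: Box Box not s is false, so not Box Box not s is true.
  At s3: Box Box not s requires Box not s at every successor {s0, s1, s2, s3, s6}.
    Box not s fails at s0, so Box Box not s is false at s3.
      At s0: Box not s requires not s at every successor {s0, s4}.
        not s fails at s0, so Box not s is false at s0.

Yes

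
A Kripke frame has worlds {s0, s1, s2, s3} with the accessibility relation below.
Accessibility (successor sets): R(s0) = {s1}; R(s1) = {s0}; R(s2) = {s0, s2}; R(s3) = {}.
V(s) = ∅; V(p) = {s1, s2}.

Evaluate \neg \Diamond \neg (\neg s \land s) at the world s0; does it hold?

No

At s0: \Diamond \neg (\neg s \land s) is true, so \neg \Diamond \neg (\neg s \land s) is false.
  At s0: \Diamond \neg (\neg s \land s) requires \neg (\neg s \land s) at some successor in {s1}.
    \neg (\neg s \land s) holds at s1, so \Diamond \neg (\neg s \land s) is true at s0.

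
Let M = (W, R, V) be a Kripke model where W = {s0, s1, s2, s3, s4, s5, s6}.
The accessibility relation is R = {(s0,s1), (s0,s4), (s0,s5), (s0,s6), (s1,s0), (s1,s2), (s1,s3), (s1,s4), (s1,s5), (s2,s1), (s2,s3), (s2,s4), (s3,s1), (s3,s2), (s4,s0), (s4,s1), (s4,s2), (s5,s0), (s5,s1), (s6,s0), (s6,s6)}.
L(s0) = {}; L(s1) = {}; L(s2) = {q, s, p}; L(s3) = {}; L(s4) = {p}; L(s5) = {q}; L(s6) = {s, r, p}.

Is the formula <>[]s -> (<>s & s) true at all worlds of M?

Yes

Let φ = <>[]s -> (<>s & s). Evaluate φ at each world:
  s0 (successors {s1, s4, s5, s6}): φ is true.
  s1 (successors {s0, s2, s3, s4, s5}): φ is true.
  s2 (successors {s1, s3, s4}): φ is true.
  s3 (successors {s1, s2}): φ is true.
  s4 (successors {s0, s1, s2}): φ is true.
  s5 (successors {s0, s1}): φ is true.
  s6 (successors {s0, s6}): φ is true.
For instance, at s6:
  At s6: <>[]s is false, <>s & s is true, so <>[]s -> (<>s & s) is true.
    At s6: <>[]s requires []s at some successor in {s0, s6}.
      At s0: []s is false.
      At s6: []s is false.
    So <>[]s is false at s6.
    At s6: <>s is true, s is true, so <>s & s is true.
      At s6: <>s requires s at some successor in {s0, s6}.
        s holds at s6, so <>s is true at s6.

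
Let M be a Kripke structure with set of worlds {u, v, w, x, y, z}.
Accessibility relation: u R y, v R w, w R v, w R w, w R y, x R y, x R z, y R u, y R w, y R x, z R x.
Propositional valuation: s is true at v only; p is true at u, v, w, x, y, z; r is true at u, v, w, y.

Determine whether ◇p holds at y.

Yes

Recall that ◇ψ holds at a world iff ψ holds at some accessible world.
At y: ◇p requires p at some successor in {u, w, x}.
  p holds at u, so ◇p is true at y.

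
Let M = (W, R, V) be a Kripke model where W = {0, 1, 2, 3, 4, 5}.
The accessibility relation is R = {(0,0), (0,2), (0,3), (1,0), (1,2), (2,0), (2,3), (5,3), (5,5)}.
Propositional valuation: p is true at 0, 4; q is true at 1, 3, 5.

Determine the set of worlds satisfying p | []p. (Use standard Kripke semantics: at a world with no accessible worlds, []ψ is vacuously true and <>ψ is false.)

0, 3, 4

Let φ = p | []p. Evaluate φ at each world:
  0 (successors {0, 2, 3}): φ is true.
  1 (successors {0, 2}): φ is false.
  2 (successors {0, 3}): φ is false.
  3 (successors ∅): φ is true.
  4 (successors ∅): φ is true.
  5 (successors {3, 5}): φ is false.
For instance, at 5:
  At 5: p is false, []p is false, so p | []p is false.
    At 5: []p requires p at every successor {3, 5}.
      p fails at 3, so []p is false at 5.
Satisfying worlds: {0, 3, 4}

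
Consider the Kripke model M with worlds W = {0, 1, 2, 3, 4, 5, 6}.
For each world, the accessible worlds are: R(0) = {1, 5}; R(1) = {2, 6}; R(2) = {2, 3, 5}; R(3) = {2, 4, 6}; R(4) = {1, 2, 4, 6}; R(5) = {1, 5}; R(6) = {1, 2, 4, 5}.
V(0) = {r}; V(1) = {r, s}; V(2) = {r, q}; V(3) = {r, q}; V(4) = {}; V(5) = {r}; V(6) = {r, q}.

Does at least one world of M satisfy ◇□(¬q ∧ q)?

No

Let φ = ◇□(¬q ∧ q). Evaluate φ at each world:
  0 (successors {1, 5}): φ is false.
  1 (successors {2, 6}): φ is false.
  2 (successors {2, 3, 5}): φ is false.
  3 (successors {2, 4, 6}): φ is false.
  4 (successors {1, 2, 4, 6}): φ is false.
  5 (successors {1, 5}): φ is false.
  6 (successors {1, 2, 4, 5}): φ is false.
For instance, at 4:
  At 4: ◇□(¬q ∧ q) requires □(¬q ∧ q) at some successor in {1, 2, 4, 6}.
    At 1: □(¬q ∧ q) is false.
    At 2: □(¬q ∧ q) is false.
    At 4: □(¬q ∧ q) is false.
    At 6: □(¬q ∧ q) is false.
  So ◇□(¬q ∧ q) is false at 4.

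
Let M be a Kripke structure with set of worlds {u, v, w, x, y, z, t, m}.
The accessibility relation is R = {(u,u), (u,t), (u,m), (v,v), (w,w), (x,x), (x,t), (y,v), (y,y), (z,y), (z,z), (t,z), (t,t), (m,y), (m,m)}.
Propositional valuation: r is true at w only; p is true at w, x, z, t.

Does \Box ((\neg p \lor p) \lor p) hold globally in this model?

Yes

Let φ = \Box ((\neg p \lor p) \lor p). Evaluate φ at each world:
  u (successors {u, t, m}): φ is true.
  v (successors {v}): φ is true.
  w (successors {w}): φ is true.
  x (successors {x, t}): φ is true.
  y (successors {v, y}): φ is true.
  z (successors {y, z}): φ is true.
  t (successors {z, t}): φ is true.
  m (successors {y, m}): φ is true.
For instance, at z:
  At z: \Box ((\neg p \lor p) \lor p) requires (\neg p \lor p) \lor p at every successor {y, z}.
    At y: (\neg p \lor p) \lor p is true.
    At z: (\neg p \lor p) \lor p is true.
  So \Box ((\neg p \lor p) \lor p) is true at z.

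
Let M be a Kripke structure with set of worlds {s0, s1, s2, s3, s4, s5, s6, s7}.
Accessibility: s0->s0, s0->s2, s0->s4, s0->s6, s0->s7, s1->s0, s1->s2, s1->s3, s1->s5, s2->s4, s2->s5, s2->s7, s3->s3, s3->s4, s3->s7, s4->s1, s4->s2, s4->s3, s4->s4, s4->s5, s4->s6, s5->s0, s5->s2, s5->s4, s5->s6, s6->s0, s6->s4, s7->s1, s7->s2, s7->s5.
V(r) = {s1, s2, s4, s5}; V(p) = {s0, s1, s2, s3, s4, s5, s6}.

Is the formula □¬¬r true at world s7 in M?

At s7: □¬¬r requires ¬¬r at every successor {s1, s2, s5}.
  At s1: ¬¬r is true.
  At s2: ¬¬r is true.
  At s5: ¬¬r is true.
So □¬¬r is true at s7.

Yes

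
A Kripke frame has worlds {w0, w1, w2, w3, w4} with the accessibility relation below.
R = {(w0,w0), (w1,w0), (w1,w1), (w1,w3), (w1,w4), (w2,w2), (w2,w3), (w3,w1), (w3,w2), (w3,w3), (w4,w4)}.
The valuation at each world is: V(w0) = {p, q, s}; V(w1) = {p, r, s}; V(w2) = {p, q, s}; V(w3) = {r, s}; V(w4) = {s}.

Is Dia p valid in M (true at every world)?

Let φ = Dia p. Evaluate φ at each world:
  w0 (successors {w0}): φ is true.
  w1 (successors {w0, w1, w3, w4}): φ is true.
  w2 (successors {w2, w3}): φ is true.
  w3 (successors {w1, w2, w3}): φ is true.
  w4 (successors {w4}): φ is false.
Detail at w4 (counterexample):
  At w4: Dia p requires p at some successor in {w4}.
    At w4: p is false.
  So Dia p is false at w4.

No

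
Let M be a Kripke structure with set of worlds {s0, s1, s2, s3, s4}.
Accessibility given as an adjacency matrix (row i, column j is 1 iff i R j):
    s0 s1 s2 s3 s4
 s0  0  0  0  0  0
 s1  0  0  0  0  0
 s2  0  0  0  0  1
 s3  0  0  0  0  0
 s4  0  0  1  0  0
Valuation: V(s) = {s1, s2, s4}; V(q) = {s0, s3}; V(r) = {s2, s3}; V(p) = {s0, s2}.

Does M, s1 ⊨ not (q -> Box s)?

At s1: q -> Box s is true, so not (q -> Box s) is false.
  At s1: q is false, Box s is true, so q -> Box s is true.
    At s1: no accessible worlds, so Box s holds vacuously.

No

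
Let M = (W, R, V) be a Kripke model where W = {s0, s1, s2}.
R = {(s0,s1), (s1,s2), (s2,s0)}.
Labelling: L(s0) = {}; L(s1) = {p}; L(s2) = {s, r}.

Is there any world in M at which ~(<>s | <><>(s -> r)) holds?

Let φ = ~(<>s | <><>(s -> r)). Evaluate φ at each world:
  s0 (successors {s1}): φ is false.
  s1 (successors {s2}): φ is false.
  s2 (successors {s0}): φ is false.
For instance, at s0:
  At s0: <>s | <><>(s -> r) is true, so ~(<>s | <><>(s -> r)) is false.
    At s0: <>s is false, <><>(s -> r) is true, so <>s | <><>(s -> r) is true.
      At s0: <>s requires s at some successor in {s1}.
        At s1: s is false.
      So <>s is false at s0.
      At s0: <><>(s -> r) requires <>(s -> r) at some successor in {s1}.
        <>(s -> r) holds at s1, so <><>(s -> r) is true at s0.

No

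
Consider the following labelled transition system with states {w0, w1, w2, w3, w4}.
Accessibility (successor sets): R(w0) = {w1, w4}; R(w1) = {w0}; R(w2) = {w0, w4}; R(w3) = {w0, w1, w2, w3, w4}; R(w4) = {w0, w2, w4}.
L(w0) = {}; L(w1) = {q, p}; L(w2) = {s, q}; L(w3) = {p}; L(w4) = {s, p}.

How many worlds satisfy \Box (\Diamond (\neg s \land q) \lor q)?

1

Let φ = \Box (\Diamond (\neg s \land q) \lor q). Evaluate φ at each world:
  w0 (successors {w1, w4}): φ is false.
  w1 (successors {w0}): φ is true.
  w2 (successors {w0, w4}): φ is false.
  w3 (successors {w0, w1, w2, w3, w4}): φ is false.
  w4 (successors {w0, w2, w4}): φ is false.
For instance, at w1:
  At w1: \Box (\Diamond (\neg s \land q) \lor q) requires \Diamond (\neg s \land q) \lor q at every successor {w0}.
      At w0: \Diamond (\neg s \land q) is true, q is false, so \Diamond (\neg s \land q) \lor q is true.
  So \Box (\Diamond (\neg s \land q) \lor q) is true at w1.
Satisfying worlds: {w1}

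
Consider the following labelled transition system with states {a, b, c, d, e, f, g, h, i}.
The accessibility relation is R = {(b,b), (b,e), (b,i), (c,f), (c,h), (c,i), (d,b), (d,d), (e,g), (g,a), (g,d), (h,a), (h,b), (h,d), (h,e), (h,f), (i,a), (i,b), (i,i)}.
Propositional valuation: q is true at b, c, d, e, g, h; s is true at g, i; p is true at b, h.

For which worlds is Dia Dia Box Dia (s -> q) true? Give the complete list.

b, c, d, e, g, h, i

Recall that Box ψ holds at a world iff ψ holds at every accessible world, and Dia ψ holds iff ψ holds at some accessible world.
Let φ = Dia Dia Box Dia (s -> q). Evaluate φ at each world:
  a (successors ∅): φ is false.
  b (successors {b, e, i}): φ is true.
  c (successors {f, h, i}): φ is true.
  d (successors {b, d}): φ is true.
  e (successors {g}): φ is true.
  f (successors ∅): φ is false.
  g (successors {a, d}): φ is true.
  h (successors {a, b, d, e, f}): φ is true.
  i (successors {a, b, i}): φ is true.
For instance, at b:
  At b: Dia Dia Box Dia (s -> q) requires Dia Box Dia (s -> q) at some successor in {b, e, i}.
    Dia Box Dia (s -> q) holds at b, so Dia Dia Box Dia (s -> q) is true at b.
      At b: Dia Box Dia (s -> q) requires Box Dia (s -> q) at some successor in {b, e, i}.
        Box Dia (s -> q) holds at b, so Dia Box Dia (s -> q) is true at b.
Satisfying worlds: {b, c, d, e, g, h, i}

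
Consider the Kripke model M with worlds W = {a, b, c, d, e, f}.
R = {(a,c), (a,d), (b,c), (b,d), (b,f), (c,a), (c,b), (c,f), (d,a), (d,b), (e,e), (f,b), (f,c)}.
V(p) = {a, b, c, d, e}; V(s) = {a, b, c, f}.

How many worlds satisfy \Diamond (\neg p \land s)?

Let φ = \Diamond (\neg p \land s). Evaluate φ at each world:
  a (successors {c, d}): φ is false.
  b (successors {c, d, f}): φ is true.
  c (successors {a, b, f}): φ is true.
  d (successors {a, b}): φ is false.
  e (successors {e}): φ is false.
  f (successors {b, c}): φ is false.
For instance, at e:
  At e: \Diamond (\neg p \land s) requires \neg p \land s at some successor in {e}.
    At e: \neg p \land s is false.
  So \Diamond (\neg p \land s) is false at e.
Satisfying worlds: {b, c}

2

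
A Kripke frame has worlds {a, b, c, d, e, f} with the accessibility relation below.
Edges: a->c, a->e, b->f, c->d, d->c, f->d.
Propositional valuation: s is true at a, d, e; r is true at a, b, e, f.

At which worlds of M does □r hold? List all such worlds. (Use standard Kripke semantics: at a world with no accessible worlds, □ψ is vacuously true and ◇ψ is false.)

Let φ = □r. Evaluate φ at each world:
  a (successors {c, e}): φ is false.
  b (successors {f}): φ is true.
  c (successors {d}): φ is false.
  d (successors {c}): φ is false.
  e (successors ∅): φ is true.
  f (successors {d}): φ is false.
For instance, at d:
  At d: □r requires r at every successor {c}.
    r fails at c, so □r is false at d.
Satisfying worlds: {b, e}

b, e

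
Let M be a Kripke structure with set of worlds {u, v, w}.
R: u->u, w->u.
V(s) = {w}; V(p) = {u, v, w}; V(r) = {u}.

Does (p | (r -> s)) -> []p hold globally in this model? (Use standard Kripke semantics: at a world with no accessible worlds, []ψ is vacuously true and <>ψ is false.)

Yes

Let φ = (p | (r -> s)) -> []p. Evaluate φ at each world:
  u (successors {u}): φ is true.
  v (successors ∅): φ is true.
  w (successors {u}): φ is true.
For instance, at u:
  At u: p | (r -> s) is true, []p is true, so (p | (r -> s)) -> []p is true.
    At u: []p requires p at every successor {u}.
      At u: p is true.
    So []p is true at u.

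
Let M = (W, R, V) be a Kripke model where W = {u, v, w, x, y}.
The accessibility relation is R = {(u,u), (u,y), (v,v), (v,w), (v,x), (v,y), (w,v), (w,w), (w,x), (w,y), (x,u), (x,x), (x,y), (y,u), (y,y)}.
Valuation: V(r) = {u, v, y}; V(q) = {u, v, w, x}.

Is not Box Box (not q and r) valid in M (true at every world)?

Let φ = not Box Box (not q and r). Evaluate φ at each world:
  u (successors {u, y}): φ is true.
  v (successors {v, w, x, y}): φ is true.
  w (successors {v, w, x, y}): φ is true.
  x (successors {u, x, y}): φ is true.
  y (successors {u, y}): φ is true.
For instance, at y:
  At y: Box Box (not q and r) is false, so not Box Box (not q and r) is true.
    At y: Box Box (not q and r) requires Box (not q and r) at every successor {u, y}.
      Box (not q and r) fails at u, so Box Box (not q and r) is false at y.

Yes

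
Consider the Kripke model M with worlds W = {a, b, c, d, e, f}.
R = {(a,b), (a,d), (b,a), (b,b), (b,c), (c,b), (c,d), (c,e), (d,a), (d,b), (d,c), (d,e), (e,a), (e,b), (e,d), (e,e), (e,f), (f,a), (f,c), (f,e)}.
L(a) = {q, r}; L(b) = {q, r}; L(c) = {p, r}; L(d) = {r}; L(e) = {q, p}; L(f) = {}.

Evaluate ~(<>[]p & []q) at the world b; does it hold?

Yes

At b: <>[]p & []q is false, so ~(<>[]p & []q) is true.
  At b: <>[]p is false, []q is false, so <>[]p & []q is false.
    At b: <>[]p requires []p at some successor in {a, b, c}.
      At a: []p is false.
      At b: []p is false.
      At c: []p is false.
    So <>[]p is false at b.
    At b: []q requires q at every successor {a, b, c}.
      q fails at c, so []q is false at b.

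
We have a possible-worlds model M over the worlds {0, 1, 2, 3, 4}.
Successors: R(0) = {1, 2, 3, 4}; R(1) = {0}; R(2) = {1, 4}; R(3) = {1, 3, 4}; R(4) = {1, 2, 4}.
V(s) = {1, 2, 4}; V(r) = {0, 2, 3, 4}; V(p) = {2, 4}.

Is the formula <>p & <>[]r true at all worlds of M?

Let φ = <>p & <>[]r. Evaluate φ at each world:
  0 (successors {1, 2, 3, 4}): φ is true.
  1 (successors {0}): φ is false.
  2 (successors {1, 4}): φ is true.
  3 (successors {1, 3, 4}): φ is true.
  4 (successors {1, 2, 4}): φ is true.
Detail at 1 (counterexample):
  At 1: <>p is false, <>[]r is false, so <>p & <>[]r is false.
    At 1: <>p requires p at some successor in {0}.
      At 0: p is false.
    So <>p is false at 1.
    At 1: <>[]r requires []r at some successor in {0}.
      At 0: []r is false.
    So <>[]r is false at 1.

No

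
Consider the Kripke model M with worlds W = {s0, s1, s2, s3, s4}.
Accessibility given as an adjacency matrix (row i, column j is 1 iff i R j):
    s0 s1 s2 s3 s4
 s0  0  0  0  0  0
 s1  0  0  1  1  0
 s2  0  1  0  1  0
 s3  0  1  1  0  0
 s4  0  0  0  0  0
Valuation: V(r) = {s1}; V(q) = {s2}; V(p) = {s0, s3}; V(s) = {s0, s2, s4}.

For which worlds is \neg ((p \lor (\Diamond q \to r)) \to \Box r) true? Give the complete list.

Let φ = \neg ((p \lor (\Diamond q \to r)) \to \Box r). Evaluate φ at each world:
  s0 (successors ∅): φ is false.
  s1 (successors {s2, s3}): φ is true.
  s2 (successors {s1, s3}): φ is true.
  s3 (successors {s1, s2}): φ is true.
  s4 (successors ∅): φ is false.
For instance, at s2:
  At s2: (p \lor (\Diamond q \to r)) \to \Box r is false, so \neg ((p \lor (\Diamond q \to r)) \to \Box r) is true.
    At s2: p \lor (\Diamond q \to r) is true, \Box r is false, so (p \lor (\Diamond q \to r)) \to \Box r is false.
      At s2: p is false, \Diamond q \to r is true, so p \lor (\Diamond q \to r) is true.
      At s2: \Box r requires r at every successor {s1, s3}.
        r fails at s3, so \Box r is false at s2.
Satisfying worlds: {s1, s2, s3}

s1, s2, s3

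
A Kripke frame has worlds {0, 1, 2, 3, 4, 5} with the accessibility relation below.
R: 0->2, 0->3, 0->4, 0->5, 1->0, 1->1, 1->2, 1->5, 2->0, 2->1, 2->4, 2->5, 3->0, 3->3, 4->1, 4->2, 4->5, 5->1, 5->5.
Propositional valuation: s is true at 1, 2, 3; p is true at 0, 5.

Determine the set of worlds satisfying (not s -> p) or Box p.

Recall that Box ψ holds at a world iff ψ holds at every accessible world, and Dia ψ holds iff ψ holds at some accessible world.
Let φ = (not s -> p) or Box p. Evaluate φ at each world:
  0 (successors {2, 3, 4, 5}): φ is true.
  1 (successors {0, 1, 2, 5}): φ is true.
  2 (successors {0, 1, 4, 5}): φ is true.
  3 (successors {0, 3}): φ is true.
  4 (successors {1, 2, 5}): φ is false.
  5 (successors {1, 5}): φ is true.
For instance, at 3:
  At 3: not s -> p is true, Box p is false, so (not s -> p) or Box p is true.
    At 3: Box p requires p at every successor {0, 3}.
      p fails at 3, so Box p is false at 3.
Satisfying worlds: {0, 1, 2, 3, 5}

0, 1, 2, 3, 5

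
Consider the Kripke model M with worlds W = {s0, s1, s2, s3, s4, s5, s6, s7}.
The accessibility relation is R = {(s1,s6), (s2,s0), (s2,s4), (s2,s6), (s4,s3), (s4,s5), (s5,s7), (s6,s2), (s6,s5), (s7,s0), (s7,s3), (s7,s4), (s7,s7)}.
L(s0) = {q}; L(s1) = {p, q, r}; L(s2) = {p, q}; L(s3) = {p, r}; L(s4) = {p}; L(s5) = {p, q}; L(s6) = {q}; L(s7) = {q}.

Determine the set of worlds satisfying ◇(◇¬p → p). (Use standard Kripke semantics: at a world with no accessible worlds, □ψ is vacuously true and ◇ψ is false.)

Let φ = ◇(◇¬p → p). Evaluate φ at each world:
  s0 (successors ∅): φ is false.
  s1 (successors {s6}): φ is true.
  s2 (successors {s0, s4, s6}): φ is true.
  s3 (successors ∅): φ is false.
  s4 (successors {s3, s5}): φ is true.
  s5 (successors {s7}): φ is false.
  s6 (successors {s2, s5}): φ is true.
  s7 (successors {s0, s3, s4, s7}): φ is true.
For instance, at s1:
  At s1: ◇(◇¬p → p) requires ◇¬p → p at some successor in {s6}.
    ◇¬p → p holds at s6, so ◇(◇¬p → p) is true at s1.
      At s6: ◇¬p is false, p is false, so ◇¬p → p is true.
Satisfying worlds: {s1, s2, s4, s6, s7}

s1, s2, s4, s6, s7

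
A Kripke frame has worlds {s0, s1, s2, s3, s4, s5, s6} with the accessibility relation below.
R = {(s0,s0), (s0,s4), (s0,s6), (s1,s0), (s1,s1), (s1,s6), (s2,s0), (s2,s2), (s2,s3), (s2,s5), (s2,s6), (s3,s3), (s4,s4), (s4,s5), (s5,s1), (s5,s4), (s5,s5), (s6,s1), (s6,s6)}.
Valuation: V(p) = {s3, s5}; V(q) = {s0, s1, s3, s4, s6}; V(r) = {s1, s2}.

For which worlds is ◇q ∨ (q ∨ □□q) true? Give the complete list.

Let φ = ◇q ∨ (q ∨ □□q). Evaluate φ at each world:
  s0 (successors {s0, s4, s6}): φ is true.
  s1 (successors {s0, s1, s6}): φ is true.
  s2 (successors {s0, s2, s3, s5, s6}): φ is true.
  s3 (successors {s3}): φ is true.
  s4 (successors {s4, s5}): φ is true.
  s5 (successors {s1, s4, s5}): φ is true.
  s6 (successors {s1, s6}): φ is true.
For instance, at s1:
  At s1: ◇q is true, q ∨ □□q is true, so ◇q ∨ (q ∨ □□q) is true.
    At s1: ◇q requires q at some successor in {s0, s1, s6}.
      q holds at s0, so ◇q is true at s1.
    At s1: q is true, □□q is true, so q ∨ □□q is true.
      At s1: □□q requires □q at every successor {s0, s1, s6}.
        At s0: □q is true.
        At s1: □q is true.
        At s6: □q is true.
      So □□q is true at s1.
Satisfying worlds: {s0, s1, s2, s3, s4, s5, s6}

s0, s1, s2, s3, s4, s5, s6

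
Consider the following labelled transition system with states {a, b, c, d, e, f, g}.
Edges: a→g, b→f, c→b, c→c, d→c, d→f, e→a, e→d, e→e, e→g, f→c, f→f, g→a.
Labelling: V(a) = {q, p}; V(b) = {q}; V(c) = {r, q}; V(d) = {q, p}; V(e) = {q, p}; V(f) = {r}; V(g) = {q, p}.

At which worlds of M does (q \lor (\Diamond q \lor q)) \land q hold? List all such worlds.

Let φ = (q \lor (\Diamond q \lor q)) \land q. Evaluate φ at each world:
  a (successors {g}): φ is true.
  b (successors {f}): φ is true.
  c (successors {b, c}): φ is true.
  d (successors {c, f}): φ is true.
  e (successors {a, d, e, g}): φ is true.
  f (successors {c, f}): φ is false.
  g (successors {a}): φ is true.
For instance, at f:
  At f: q \lor (\Diamond q \lor q) is true, q is false, so (q \lor (\Diamond q \lor q)) \land q is false.
    At f: q is false, \Diamond q \lor q is true, so q \lor (\Diamond q \lor q) is true.
      At f: \Diamond q is true, q is false, so \Diamond q \lor q is true.
Satisfying worlds: {a, b, c, d, e, g}

a, b, c, d, e, g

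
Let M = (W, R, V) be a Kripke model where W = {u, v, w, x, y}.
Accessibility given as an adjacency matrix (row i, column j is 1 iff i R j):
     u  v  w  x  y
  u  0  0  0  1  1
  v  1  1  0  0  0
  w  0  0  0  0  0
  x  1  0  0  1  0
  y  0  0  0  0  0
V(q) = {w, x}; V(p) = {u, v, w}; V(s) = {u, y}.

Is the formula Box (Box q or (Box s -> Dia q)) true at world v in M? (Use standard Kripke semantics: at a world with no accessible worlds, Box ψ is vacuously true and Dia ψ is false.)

At v: Box (Box q or (Box s -> Dia q)) requires Box q or (Box s -> Dia q) at every successor {u, v}.
    At u: Box q is false, Box s -> Dia q is true, so Box q or (Box s -> Dia q) is true.
      At u: Box q requires q at every successor {x, y}.
        q fails at y, so Box q is false at u.
      At u: Box s is false, Dia q is true, so Box s -> Dia q is true.
    At v: Box q is false, Box s -> Dia q is true, so Box q or (Box s -> Dia q) is true.
      At v: Box q requires q at every successor {u, v}.
        q fails at u, so Box q is false at v.
      At v: Box s is false, Dia q is false, so Box s -> Dia q is true.
So Box (Box q or (Box s -> Dia q)) is true at v.

Yes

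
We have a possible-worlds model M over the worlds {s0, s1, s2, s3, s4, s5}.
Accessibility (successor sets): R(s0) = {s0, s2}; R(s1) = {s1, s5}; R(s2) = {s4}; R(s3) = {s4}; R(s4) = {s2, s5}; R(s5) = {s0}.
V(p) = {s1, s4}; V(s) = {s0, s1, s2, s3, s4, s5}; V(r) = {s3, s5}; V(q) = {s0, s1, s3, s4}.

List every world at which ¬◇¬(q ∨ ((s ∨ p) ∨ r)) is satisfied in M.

Let φ = ¬◇¬(q ∨ ((s ∨ p) ∨ r)). Evaluate φ at each world:
  s0 (successors {s0, s2}): φ is true.
  s1 (successors {s1, s5}): φ is true.
  s2 (successors {s4}): φ is true.
  s3 (successors {s4}): φ is true.
  s4 (successors {s2, s5}): φ is true.
  s5 (successors {s0}): φ is true.
For instance, at s0:
  At s0: ◇¬(q ∨ ((s ∨ p) ∨ r)) is false, so ¬◇¬(q ∨ ((s ∨ p) ∨ r)) is true.
    At s0: ◇¬(q ∨ ((s ∨ p) ∨ r)) requires ¬(q ∨ ((s ∨ p) ∨ r)) at some successor in {s0, s2}.
      At s0: ¬(q ∨ ((s ∨ p) ∨ r)) is false.
      At s2: ¬(q ∨ ((s ∨ p) ∨ r)) is false.
    So ◇¬(q ∨ ((s ∨ p) ∨ r)) is false at s0.
Satisfying worlds: {s0, s1, s2, s3, s4, s5}

s0, s1, s2, s3, s4, s5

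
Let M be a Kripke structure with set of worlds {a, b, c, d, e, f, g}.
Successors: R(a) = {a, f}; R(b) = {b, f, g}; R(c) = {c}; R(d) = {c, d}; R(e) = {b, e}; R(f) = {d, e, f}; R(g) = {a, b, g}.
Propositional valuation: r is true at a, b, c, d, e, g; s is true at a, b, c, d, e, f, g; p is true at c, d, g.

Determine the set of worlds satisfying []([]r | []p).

Let φ = []([]r | []p). Evaluate φ at each world:
  a (successors {a, f}): φ is false.
  b (successors {b, f, g}): φ is false.
  c (successors {c}): φ is true.
  d (successors {c, d}): φ is true.
  e (successors {b, e}): φ is false.
  f (successors {d, e, f}): φ is false.
  g (successors {a, b, g}): φ is false.
For instance, at b:
  At b: []([]r | []p) requires []r | []p at every successor {b, f, g}.
    []r | []p fails at b, so []([]r | []p) is false at b.
      At b: []r is false, []p is false, so []r | []p is false.
Satisfying worlds: {c, d}

c, d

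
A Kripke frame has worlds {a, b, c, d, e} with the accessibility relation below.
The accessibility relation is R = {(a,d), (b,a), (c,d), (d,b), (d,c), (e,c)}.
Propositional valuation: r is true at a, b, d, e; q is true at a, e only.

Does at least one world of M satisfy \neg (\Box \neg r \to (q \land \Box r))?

Yes

Let φ = \neg (\Box \neg r \to (q \land \Box r)). Evaluate φ at each world:
  a (successors {d}): φ is false.
  b (successors {a}): φ is false.
  c (successors {d}): φ is false.
  d (successors {b, c}): φ is false.
  e (successors {c}): φ is true.
Detail at e (witness):
  At e: \Box \neg r \to (q \land \Box r) is false, so \neg (\Box \neg r \to (q \land \Box r)) is true.
    At e: \Box \neg r is true, q \land \Box r is false, so \Box \neg r \to (q \land \Box r) is false.
      At e: \Box \neg r requires \neg r at every successor {c}.
        At c: \neg r is true.
      So \Box \neg r is true at e.
      At e: q is true, \Box r is false, so q \land \Box r is false.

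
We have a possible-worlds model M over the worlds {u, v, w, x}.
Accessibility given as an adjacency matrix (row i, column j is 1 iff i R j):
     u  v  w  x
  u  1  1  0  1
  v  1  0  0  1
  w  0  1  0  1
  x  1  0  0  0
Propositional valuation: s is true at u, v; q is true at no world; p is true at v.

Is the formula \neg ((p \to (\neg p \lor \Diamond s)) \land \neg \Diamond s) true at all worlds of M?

Yes

Let φ = \neg ((p \to (\neg p \lor \Diamond s)) \land \neg \Diamond s). Evaluate φ at each world:
  u (successors {u, v, x}): φ is true.
  v (successors {u, x}): φ is true.
  w (successors {v, x}): φ is true.
  x (successors {u}): φ is true.
For instance, at w:
  At w: (p \to (\neg p \lor \Diamond s)) \land \neg \Diamond s is false, so \neg ((p \to (\neg p \lor \Diamond s)) \land \neg \Diamond s) is true.
    At w: p \to (\neg p \lor \Diamond s) is true, \neg \Diamond s is false, so (p \to (\neg p \lor \Diamond s)) \land \neg \Diamond s is false.
      At w: p is false, \neg p \lor \Diamond s is true, so p \to (\neg p \lor \Diamond s) is true.
      At w: \Diamond s is true, so \neg \Diamond s is false.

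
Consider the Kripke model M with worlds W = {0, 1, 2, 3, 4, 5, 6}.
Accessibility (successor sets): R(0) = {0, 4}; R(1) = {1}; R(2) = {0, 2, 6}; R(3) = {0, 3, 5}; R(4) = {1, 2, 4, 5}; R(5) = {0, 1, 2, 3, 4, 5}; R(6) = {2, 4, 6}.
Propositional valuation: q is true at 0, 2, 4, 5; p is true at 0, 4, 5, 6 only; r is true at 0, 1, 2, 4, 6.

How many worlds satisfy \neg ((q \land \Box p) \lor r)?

2

Let φ = \neg ((q \land \Box p) \lor r). Evaluate φ at each world:
  0 (successors {0, 4}): φ is false.
  1 (successors {1}): φ is false.
  2 (successors {0, 2, 6}): φ is false.
  3 (successors {0, 3, 5}): φ is true.
  4 (successors {1, 2, 4, 5}): φ is false.
  5 (successors {0, 1, 2, 3, 4, 5}): φ is true.
  6 (successors {2, 4, 6}): φ is false.
For instance, at 6:
  At 6: (q \land \Box p) \lor r is true, so \neg ((q \land \Box p) \lor r) is false.
    At 6: q \land \Box p is false, r is true, so (q \land \Box p) \lor r is true.
      At 6: q is false, \Box p is false, so q \land \Box p is false.
Satisfying worlds: {3, 5}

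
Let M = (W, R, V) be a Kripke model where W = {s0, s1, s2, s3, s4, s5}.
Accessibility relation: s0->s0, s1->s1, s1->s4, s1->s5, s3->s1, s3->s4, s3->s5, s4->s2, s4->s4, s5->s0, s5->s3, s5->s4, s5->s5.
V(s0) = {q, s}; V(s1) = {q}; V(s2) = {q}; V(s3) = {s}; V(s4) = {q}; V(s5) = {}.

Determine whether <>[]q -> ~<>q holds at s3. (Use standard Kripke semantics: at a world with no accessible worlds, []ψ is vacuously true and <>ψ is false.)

No

Recall that []ψ holds at a world iff ψ holds at every accessible world, and <>ψ holds iff ψ holds at some accessible world.
At s3: <>[]q is true, ~<>q is false, so <>[]q -> ~<>q is false.
  At s3: <>[]q requires []q at some successor in {s1, s4, s5}.
    []q holds at s4, so <>[]q is true at s3.
      At s4: []q requires q at every successor {s2, s4}.
        At s2: q is true.
        At s4: q is true.
      So []q is true at s4.
  At s3: <>q is true, so ~<>q is false.
    At s3: <>q requires q at some successor in {s1, s4, s5}.
      q holds at s1, so <>q is true at s3.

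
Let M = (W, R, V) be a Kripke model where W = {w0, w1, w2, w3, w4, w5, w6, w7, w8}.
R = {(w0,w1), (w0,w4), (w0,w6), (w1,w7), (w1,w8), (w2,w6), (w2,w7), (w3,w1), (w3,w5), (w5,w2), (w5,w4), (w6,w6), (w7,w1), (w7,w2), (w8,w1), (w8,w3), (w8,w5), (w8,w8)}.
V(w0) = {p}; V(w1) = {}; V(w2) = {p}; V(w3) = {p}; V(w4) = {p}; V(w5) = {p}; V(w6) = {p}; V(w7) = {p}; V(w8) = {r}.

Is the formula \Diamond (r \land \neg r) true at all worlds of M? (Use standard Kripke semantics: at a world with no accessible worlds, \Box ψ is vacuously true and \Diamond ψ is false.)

No

Recall that \Diamond ψ holds at a world iff ψ holds at some accessible world.
Let φ = \Diamond (r \land \neg r). Evaluate φ at each world:
  w0 (successors {w1, w4, w6}): φ is false.
  w1 (successors {w7, w8}): φ is false.
  w2 (successors {w6, w7}): φ is false.
  w3 (successors {w1, w5}): φ is false.
  w4 (successors ∅): φ is false.
  w5 (successors {w2, w4}): φ is false.
  w6 (successors {w6}): φ is false.
  w7 (successors {w1, w2}): φ is false.
  w8 (successors {w1, w3, w5, w8}): φ is false.
Detail at w0 (counterexample):
  At w0: \Diamond (r \land \neg r) requires r \land \neg r at some successor in {w1, w4, w6}.
    At w1: r \land \neg r is false.
    At w4: r \land \neg r is false.
    At w6: r \land \neg r is false.
  So \Diamond (r \land \neg r) is false at w0.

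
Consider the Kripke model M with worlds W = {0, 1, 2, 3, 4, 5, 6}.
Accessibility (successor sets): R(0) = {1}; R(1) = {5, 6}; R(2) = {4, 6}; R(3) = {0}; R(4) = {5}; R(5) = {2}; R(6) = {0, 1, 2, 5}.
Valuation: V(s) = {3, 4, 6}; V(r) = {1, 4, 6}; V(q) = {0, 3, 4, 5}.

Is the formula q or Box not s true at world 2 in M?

At 2: q is false, Box not s is false, so q or Box not s is false.
  At 2: Box not s requires not s at every successor {4, 6}.
    not s fails at 4, so Box not s is false at 2.

No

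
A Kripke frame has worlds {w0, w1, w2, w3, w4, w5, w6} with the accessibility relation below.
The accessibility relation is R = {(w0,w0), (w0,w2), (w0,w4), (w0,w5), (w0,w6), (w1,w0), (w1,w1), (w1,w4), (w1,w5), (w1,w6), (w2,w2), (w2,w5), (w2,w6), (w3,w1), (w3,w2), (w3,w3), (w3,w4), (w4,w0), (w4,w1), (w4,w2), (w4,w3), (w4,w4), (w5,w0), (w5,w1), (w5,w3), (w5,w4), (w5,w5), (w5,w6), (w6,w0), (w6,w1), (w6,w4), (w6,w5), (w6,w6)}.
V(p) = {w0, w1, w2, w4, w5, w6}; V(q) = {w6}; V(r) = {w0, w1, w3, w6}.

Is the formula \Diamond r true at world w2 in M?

At w2: \Diamond r requires r at some successor in {w2, w5, w6}.
  r holds at w6, so \Diamond r is true at w2.

Yes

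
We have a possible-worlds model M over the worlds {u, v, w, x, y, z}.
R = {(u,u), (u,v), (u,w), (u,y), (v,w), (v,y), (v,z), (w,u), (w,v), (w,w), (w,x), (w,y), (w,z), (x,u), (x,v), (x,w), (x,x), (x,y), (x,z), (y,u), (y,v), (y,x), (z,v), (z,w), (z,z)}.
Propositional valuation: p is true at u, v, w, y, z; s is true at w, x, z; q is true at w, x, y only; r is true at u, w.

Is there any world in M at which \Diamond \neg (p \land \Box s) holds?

Let φ = \Diamond \neg (p \land \Box s). Evaluate φ at each world:
  u (successors {u, v, w, y}): φ is true.
  v (successors {w, y, z}): φ is true.
  w (successors {u, v, w, x, y, z}): φ is true.
  x (successors {u, v, w, x, y, z}): φ is true.
  y (successors {u, v, x}): φ is true.
  z (successors {v, w, z}): φ is true.
Detail at u (witness):
  At u: \Diamond \neg (p \land \Box s) requires \neg (p \land \Box s) at some successor in {u, v, w, y}.
    \neg (p \land \Box s) holds at u, so \Diamond \neg (p \land \Box s) is true at u.
      At u: p \land \Box s is false, so \neg (p \land \Box s) is true.

Yes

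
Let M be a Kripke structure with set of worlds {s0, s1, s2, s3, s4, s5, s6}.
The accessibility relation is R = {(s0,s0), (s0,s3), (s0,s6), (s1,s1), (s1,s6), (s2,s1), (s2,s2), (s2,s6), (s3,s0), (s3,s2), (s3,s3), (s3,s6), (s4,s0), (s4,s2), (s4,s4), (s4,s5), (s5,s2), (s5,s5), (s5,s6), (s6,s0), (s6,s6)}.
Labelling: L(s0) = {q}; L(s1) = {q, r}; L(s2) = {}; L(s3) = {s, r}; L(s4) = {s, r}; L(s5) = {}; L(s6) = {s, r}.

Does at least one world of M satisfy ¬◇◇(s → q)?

No

Let φ = ¬◇◇(s → q). Evaluate φ at each world:
  s0 (successors {s0, s3, s6}): φ is false.
  s1 (successors {s1, s6}): φ is false.
  s2 (successors {s1, s2, s6}): φ is false.
  s3 (successors {s0, s2, s3, s6}): φ is false.
  s4 (successors {s0, s2, s4, s5}): φ is false.
  s5 (successors {s2, s5, s6}): φ is false.
  s6 (successors {s0, s6}): φ is false.
For instance, at s4:
  At s4: ◇◇(s → q) is true, so ¬◇◇(s → q) is false.
    At s4: ◇◇(s → q) requires ◇(s → q) at some successor in {s0, s2, s4, s5}.
      ◇(s → q) holds at s0, so ◇◇(s → q) is true at s4.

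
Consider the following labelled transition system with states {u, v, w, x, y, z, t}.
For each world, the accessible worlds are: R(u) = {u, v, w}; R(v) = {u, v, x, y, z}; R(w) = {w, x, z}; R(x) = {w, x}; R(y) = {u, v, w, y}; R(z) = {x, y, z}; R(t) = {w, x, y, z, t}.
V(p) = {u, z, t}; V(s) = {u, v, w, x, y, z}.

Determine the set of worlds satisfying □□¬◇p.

none

Let φ = □□¬◇p. Evaluate φ at each world:
  u (successors {u, v, w}): φ is false.
  v (successors {u, v, x, y, z}): φ is false.
  w (successors {w, x, z}): φ is false.
  x (successors {w, x}): φ is false.
  y (successors {u, v, w, y}): φ is false.
  z (successors {x, y, z}): φ is false.
  t (successors {w, x, y, z, t}): φ is false.
For instance, at w:
  At w: □□¬◇p requires □¬◇p at every successor {w, x, z}.
    □¬◇p fails at w, so □□¬◇p is false at w.
      At w: □¬◇p requires ¬◇p at every successor {w, x, z}.
        ¬◇p fails at w, so □¬◇p is false at w.
Satisfying worlds: none.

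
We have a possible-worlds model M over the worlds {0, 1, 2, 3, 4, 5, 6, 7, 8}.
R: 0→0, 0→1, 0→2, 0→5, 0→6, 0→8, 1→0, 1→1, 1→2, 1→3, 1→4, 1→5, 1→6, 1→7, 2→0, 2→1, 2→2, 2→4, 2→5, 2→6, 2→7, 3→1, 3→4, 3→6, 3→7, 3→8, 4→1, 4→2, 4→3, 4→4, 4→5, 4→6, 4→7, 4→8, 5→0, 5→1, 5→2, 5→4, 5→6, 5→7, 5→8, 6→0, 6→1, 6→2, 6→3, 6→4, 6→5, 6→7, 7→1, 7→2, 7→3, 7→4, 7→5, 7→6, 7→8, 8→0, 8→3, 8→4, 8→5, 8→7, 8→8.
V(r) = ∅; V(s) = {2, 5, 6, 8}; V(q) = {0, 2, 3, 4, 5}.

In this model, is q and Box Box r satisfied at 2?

No

Recall that Box ψ holds at a world iff ψ holds at every accessible world, and Dia ψ holds iff ψ holds at some accessible world.
At 2: q is true, Box Box r is false, so q and Box Box r is false.
  At 2: Box Box r requires Box r at every successor {0, 1, 2, 4, 5, 6, 7}.
    Box r fails at 0, so Box Box r is false at 2.
      At 0: Box r requires r at every successor {0, 1, 2, 5, 6, 8}.
        r fails at 0, so Box r is false at 0.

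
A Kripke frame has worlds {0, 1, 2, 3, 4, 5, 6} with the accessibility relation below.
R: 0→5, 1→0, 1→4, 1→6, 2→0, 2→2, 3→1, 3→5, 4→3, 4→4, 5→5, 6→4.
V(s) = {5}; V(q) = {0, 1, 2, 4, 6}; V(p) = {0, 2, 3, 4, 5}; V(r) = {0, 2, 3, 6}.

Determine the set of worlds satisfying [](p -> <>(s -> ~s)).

Let φ = [](p -> <>(s -> ~s)). Evaluate φ at each world:
  0 (successors {5}): φ is false.
  1 (successors {0, 4, 6}): φ is false.
  2 (successors {0, 2}): φ is false.
  3 (successors {1, 5}): φ is false.
  4 (successors {3, 4}): φ is true.
  5 (successors {5}): φ is false.
  6 (successors {4}): φ is true.
For instance, at 0:
  At 0: [](p -> <>(s -> ~s)) requires p -> <>(s -> ~s) at every successor {5}.
    p -> <>(s -> ~s) fails at 5, so [](p -> <>(s -> ~s)) is false at 0.
      At 5: p is true, <>(s -> ~s) is false, so p -> <>(s -> ~s) is false.
Satisfying worlds: {4, 6}

4, 6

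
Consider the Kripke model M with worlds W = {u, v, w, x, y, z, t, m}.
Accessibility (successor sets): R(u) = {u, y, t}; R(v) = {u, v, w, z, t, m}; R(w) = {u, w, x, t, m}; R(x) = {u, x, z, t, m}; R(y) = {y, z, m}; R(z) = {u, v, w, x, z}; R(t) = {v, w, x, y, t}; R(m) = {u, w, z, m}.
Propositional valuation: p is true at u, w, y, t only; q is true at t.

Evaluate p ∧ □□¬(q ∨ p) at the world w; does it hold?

At w: p is true, □□¬(q ∨ p) is false, so p ∧ □□¬(q ∨ p) is false.
  At w: □□¬(q ∨ p) requires □¬(q ∨ p) at every successor {u, w, x, t, m}.
    □¬(q ∨ p) fails at u, so □□¬(q ∨ p) is false at w.
      At u: □¬(q ∨ p) requires ¬(q ∨ p) at every successor {u, y, t}.
        ¬(q ∨ p) fails at u, so □¬(q ∨ p) is false at u.

No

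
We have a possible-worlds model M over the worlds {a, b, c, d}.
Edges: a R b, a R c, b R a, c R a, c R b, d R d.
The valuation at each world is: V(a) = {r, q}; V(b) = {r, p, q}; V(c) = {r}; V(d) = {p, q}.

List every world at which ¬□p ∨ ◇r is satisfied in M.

Recall that □ψ holds at a world iff ψ holds at every accessible world, and ◇ψ holds iff ψ holds at some accessible world.
Let φ = ¬□p ∨ ◇r. Evaluate φ at each world:
  a (successors {b, c}): φ is true.
  b (successors {a}): φ is true.
  c (successors {a, b}): φ is true.
  d (successors {d}): φ is false.
For instance, at b:
  At b: ¬□p is true, ◇r is true, so ¬□p ∨ ◇r is true.
    At b: □p is false, so ¬□p is true.
      At b: □p requires p at every successor {a}.
        p fails at a, so □p is false at b.
    At b: ◇r requires r at some successor in {a}.
      r holds at a, so ◇r is true at b.
Satisfying worlds: {a, b, c}

a, b, c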